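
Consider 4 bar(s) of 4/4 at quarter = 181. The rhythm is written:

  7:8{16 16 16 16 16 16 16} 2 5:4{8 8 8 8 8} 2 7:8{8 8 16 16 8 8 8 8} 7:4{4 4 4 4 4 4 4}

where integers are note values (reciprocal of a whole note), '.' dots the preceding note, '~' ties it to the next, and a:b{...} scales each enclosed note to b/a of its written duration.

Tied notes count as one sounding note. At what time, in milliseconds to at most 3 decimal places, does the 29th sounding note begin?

1. 0.0ms @ 0 + 94.712ms (2/7)
2. 94.712ms @ 2/7 + 94.712ms (2/7)
3. 189.424ms @ 4/7 + 94.712ms (2/7)
4. 284.136ms @ 6/7 + 94.712ms (2/7)
5. 378.848ms @ 8/7 + 94.712ms (2/7)
6. 473.56ms @ 10/7 + 94.712ms (2/7)
7. 568.272ms @ 12/7 + 94.712ms (2/7)
8. 662.983ms @ 2 + 662.983ms (2)
9. 1325.967ms @ 4 + 132.597ms (2/5)
10. 1458.564ms @ 22/5 + 132.597ms (2/5)
11. 1591.16ms @ 24/5 + 132.597ms (2/5)
12. 1723.757ms @ 26/5 + 132.597ms (2/5)
13. 1856.354ms @ 28/5 + 132.597ms (2/5)
14. 1988.95ms @ 6 + 662.983ms (2)
15. 2651.934ms @ 8 + 189.424ms (4/7)
16. 2841.358ms @ 60/7 + 189.424ms (4/7)
17. 3030.781ms @ 64/7 + 94.712ms (2/7)
18. 3125.493ms @ 66/7 + 94.712ms (2/7)
19. 3220.205ms @ 68/7 + 189.424ms (4/7)
20. 3409.629ms @ 72/7 + 189.424ms (4/7)
21. 3599.053ms @ 76/7 + 189.424ms (4/7)
22. 3788.477ms @ 80/7 + 189.424ms (4/7)
23. 3977.901ms @ 12 + 189.424ms (4/7)
24. 4167.324ms @ 88/7 + 189.424ms (4/7)
25. 4356.748ms @ 92/7 + 189.424ms (4/7)
26. 4546.172ms @ 96/7 + 189.424ms (4/7)
27. 4735.596ms @ 100/7 + 189.424ms (4/7)
28. 4925.02ms @ 104/7 + 189.424ms (4/7)
29. 5114.444ms @ 108/7 + 189.424ms (4/7)

note 29 onset = 108/7b = 5114.444ms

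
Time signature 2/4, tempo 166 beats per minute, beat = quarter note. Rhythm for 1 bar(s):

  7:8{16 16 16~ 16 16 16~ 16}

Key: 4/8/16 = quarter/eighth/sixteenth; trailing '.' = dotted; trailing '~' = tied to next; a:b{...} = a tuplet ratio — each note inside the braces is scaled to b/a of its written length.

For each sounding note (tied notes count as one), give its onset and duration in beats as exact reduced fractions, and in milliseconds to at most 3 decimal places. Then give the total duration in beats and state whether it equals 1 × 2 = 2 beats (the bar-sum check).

1) 0.0ms=0b +103.27ms=2/7b
2) 103.27ms=2/7b +103.27ms=2/7b
3) 206.54ms=4/7b +206.54ms=4/7b
4) 413.081ms=8/7b +103.27ms=2/7b
5) 516.351ms=10/7b +206.54ms=4/7b
Σ=2b of 2 (166bpm 2/4) — PASS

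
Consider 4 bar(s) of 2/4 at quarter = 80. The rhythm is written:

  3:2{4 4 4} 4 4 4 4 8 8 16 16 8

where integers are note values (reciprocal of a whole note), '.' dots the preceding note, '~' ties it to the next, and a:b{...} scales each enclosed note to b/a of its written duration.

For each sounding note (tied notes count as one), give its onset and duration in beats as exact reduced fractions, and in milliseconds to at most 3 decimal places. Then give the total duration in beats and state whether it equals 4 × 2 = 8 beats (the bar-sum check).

1) 0.0ms=0b +500.0ms=2/3b
2) 500.0ms=2/3b +500.0ms=2/3b
3) 1000.0ms=4/3b +500.0ms=2/3b
4) 1500.0ms=2b +750.0ms=1b
5) 2250.0ms=3b +750.0ms=1b
6) 3000.0ms=4b +750.0ms=1b
7) 3750.0ms=5b +750.0ms=1b
8) 4500.0ms=6b +375.0ms=1/2b
9) 4875.0ms=13/2b +375.0ms=1/2b
10) 5250.0ms=7b +187.5ms=1/4b
11) 5437.5ms=29/4b +187.5ms=1/4b
12) 5625.0ms=15/2b +375.0ms=1/2b
Σ=8b of 8 (80bpm 2/4) — PASS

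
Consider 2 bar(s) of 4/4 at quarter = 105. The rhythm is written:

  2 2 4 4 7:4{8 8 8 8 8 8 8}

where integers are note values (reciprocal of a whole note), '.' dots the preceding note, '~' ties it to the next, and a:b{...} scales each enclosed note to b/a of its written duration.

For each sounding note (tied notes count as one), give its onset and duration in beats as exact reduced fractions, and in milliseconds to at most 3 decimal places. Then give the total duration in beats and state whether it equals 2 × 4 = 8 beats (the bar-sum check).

1) 0.0ms=0b +1142.857ms=2b
2) 1142.857ms=2b +1142.857ms=2b
3) 2285.714ms=4b +571.429ms=1b
4) 2857.143ms=5b +571.429ms=1b
5) 3428.571ms=6b +163.265ms=2/7b
6) 3591.837ms=44/7b +163.265ms=2/7b
7) 3755.102ms=46/7b +163.265ms=2/7b
8) 3918.367ms=48/7b +163.265ms=2/7b
9) 4081.633ms=50/7b +163.265ms=2/7b
10) 4244.898ms=52/7b +163.265ms=2/7b
11) 4408.163ms=54/7b +163.265ms=2/7b
Σ=8b of 8 (105bpm 4/4) — PASS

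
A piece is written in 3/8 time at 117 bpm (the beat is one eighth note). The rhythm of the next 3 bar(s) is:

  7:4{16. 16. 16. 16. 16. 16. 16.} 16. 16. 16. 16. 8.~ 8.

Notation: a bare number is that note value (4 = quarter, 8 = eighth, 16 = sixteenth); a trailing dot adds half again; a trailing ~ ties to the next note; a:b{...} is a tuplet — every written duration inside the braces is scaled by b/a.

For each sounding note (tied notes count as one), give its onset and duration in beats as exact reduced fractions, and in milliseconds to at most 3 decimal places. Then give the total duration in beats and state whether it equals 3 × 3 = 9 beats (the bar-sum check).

1) 0.0ms=0b +219.78ms=3/7b
2) 219.78ms=3/7b +219.78ms=3/7b
3) 439.56ms=6/7b +219.78ms=3/7b
4) 659.341ms=9/7b +219.78ms=3/7b
5) 879.121ms=12/7b +219.78ms=3/7b
6) 1098.901ms=15/7b +219.78ms=3/7b
7) 1318.681ms=18/7b +219.78ms=3/7b
8) 1538.462ms=3b +384.615ms=3/4b
9) 1923.077ms=15/4b +384.615ms=3/4b
10) 2307.692ms=9/2b +384.615ms=3/4b
11) 2692.308ms=21/4b +384.615ms=3/4b
12) 3076.923ms=6b +1538.462ms=3b
Σ=9b of 9 (117bpm 3/8) — PASS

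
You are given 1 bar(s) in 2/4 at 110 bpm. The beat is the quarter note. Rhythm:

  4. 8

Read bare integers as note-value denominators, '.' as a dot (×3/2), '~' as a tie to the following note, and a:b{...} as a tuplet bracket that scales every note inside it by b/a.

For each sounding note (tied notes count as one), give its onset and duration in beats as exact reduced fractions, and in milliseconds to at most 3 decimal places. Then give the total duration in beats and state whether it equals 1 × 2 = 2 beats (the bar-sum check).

1) 0.0ms=0b +818.182ms=3/2b
2) 818.182ms=3/2b +272.727ms=1/2b
Σ=2b of 2 (110bpm 2/4) — PASS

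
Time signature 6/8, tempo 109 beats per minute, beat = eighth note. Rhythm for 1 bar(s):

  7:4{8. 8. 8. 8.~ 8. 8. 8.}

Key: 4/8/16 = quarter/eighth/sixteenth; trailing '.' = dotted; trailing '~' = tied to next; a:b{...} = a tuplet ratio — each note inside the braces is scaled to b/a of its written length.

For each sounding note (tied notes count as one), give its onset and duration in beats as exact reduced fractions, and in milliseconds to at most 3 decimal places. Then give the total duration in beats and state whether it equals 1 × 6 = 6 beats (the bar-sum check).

1) 0.0ms=0b +471.822ms=6/7b
2) 471.822ms=6/7b +471.822ms=6/7b
3) 943.644ms=12/7b +471.822ms=6/7b
4) 1415.465ms=18/7b +943.644ms=12/7b
5) 2359.109ms=30/7b +471.822ms=6/7b
6) 2830.931ms=36/7b +471.822ms=6/7b
Σ=6b of 6 (109bpm 6/8) — PASS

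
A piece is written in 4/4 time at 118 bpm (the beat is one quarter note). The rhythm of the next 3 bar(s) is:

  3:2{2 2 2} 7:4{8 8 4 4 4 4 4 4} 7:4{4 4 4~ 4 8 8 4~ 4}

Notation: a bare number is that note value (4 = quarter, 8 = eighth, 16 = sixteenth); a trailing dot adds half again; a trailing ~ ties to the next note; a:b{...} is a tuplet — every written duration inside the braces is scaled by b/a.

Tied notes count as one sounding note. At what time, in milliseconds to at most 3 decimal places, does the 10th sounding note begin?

note 10 onset = 48/7b = 3486.683ms

1. 0.0ms @ 0 + 677.966ms (4/3)
2. 677.966ms @ 4/3 + 677.966ms (4/3)
3. 1355.932ms @ 8/3 + 677.966ms (4/3)
4. 2033.898ms @ 4 + 145.278ms (2/7)
5. 2179.177ms @ 30/7 + 145.278ms (2/7)
6. 2324.455ms @ 32/7 + 290.557ms (4/7)
7. 2615.012ms @ 36/7 + 290.557ms (4/7)
8. 2905.569ms @ 40/7 + 290.557ms (4/7)
9. 3196.126ms @ 44/7 + 290.557ms (4/7)
10. 3486.683ms @ 48/7 + 290.557ms (4/7)
11. 3777.24ms @ 52/7 + 290.557ms (4/7)
12. 4067.797ms @ 8 + 290.557ms (4/7)
13. 4358.354ms @ 60/7 + 290.557ms (4/7)
14. 4648.91ms @ 64/7 + 581.114ms (8/7)
15. 5230.024ms @ 72/7 + 145.278ms (2/7)
16. 5375.303ms @ 74/7 + 145.278ms (2/7)
17. 5520.581ms @ 76/7 + 581.114ms (8/7)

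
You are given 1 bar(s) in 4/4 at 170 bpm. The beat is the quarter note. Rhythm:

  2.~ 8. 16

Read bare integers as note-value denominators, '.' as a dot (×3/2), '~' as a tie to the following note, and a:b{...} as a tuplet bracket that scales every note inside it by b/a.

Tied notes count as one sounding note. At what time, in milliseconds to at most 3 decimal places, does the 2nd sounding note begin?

note 2 onset = 15/4b = 1323.529ms

1. 0.0ms @ 0 + 1323.529ms (15/4)
2. 1323.529ms @ 15/4 + 88.235ms (1/4)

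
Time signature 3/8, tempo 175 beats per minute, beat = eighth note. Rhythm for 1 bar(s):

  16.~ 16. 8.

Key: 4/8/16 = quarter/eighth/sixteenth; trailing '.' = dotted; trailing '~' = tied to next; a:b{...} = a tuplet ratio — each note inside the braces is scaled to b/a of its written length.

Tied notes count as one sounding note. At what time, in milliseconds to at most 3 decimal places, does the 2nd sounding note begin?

1. 0.0ms @ 0 + 514.286ms (3/2)
2. 514.286ms @ 3/2 + 514.286ms (3/2)

note 2 onset = 3/2b = 514.286ms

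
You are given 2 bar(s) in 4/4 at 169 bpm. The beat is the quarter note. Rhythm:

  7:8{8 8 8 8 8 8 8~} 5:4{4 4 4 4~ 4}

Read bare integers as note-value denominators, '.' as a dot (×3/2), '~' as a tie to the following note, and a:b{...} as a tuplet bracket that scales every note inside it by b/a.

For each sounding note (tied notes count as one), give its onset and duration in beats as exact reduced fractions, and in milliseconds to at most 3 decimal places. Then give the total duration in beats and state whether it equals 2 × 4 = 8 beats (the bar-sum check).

1) 0.0ms=0b +202.874ms=4/7b
2) 202.874ms=4/7b +202.874ms=4/7b
3) 405.748ms=8/7b +202.874ms=4/7b
4) 608.622ms=12/7b +202.874ms=4/7b
5) 811.496ms=16/7b +202.874ms=4/7b
6) 1014.37ms=20/7b +202.874ms=4/7b
7) 1217.244ms=24/7b +486.898ms=48/35b
8) 1704.142ms=24/5b +284.024ms=4/5b
9) 1988.166ms=28/5b +284.024ms=4/5b
10) 2272.189ms=32/5b +568.047ms=8/5b
Σ=8b of 8 (169bpm 4/4) — PASS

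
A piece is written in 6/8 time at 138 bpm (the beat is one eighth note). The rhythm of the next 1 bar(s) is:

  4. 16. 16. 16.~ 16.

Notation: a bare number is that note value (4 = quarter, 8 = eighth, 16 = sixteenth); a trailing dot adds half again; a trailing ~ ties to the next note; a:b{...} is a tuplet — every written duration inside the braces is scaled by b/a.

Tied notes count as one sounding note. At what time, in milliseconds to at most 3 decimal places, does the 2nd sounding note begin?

1. 0.0ms @ 0 + 1304.348ms (3)
2. 1304.348ms @ 3 + 326.087ms (3/4)
3. 1630.435ms @ 15/4 + 326.087ms (3/4)
4. 1956.522ms @ 9/2 + 652.174ms (3/2)

note 2 onset = 3b = 1304.348ms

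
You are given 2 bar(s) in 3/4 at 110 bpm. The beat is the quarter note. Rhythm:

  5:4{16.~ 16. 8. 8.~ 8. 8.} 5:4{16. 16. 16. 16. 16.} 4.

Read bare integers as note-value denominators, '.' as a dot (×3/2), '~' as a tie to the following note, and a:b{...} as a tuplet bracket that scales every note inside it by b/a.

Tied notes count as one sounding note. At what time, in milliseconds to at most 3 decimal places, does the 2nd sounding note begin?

1. 0.0ms @ 0 + 327.273ms (3/5)
2. 327.273ms @ 3/5 + 327.273ms (3/5)
3. 654.545ms @ 6/5 + 654.545ms (6/5)
4. 1309.091ms @ 12/5 + 327.273ms (3/5)
5. 1636.364ms @ 3 + 163.636ms (3/10)
6. 1800.0ms @ 33/10 + 163.636ms (3/10)
7. 1963.636ms @ 18/5 + 163.636ms (3/10)
8. 2127.273ms @ 39/10 + 163.636ms (3/10)
9. 2290.909ms @ 21/5 + 163.636ms (3/10)
10. 2454.545ms @ 9/2 + 818.182ms (3/2)

note 2 onset = 3/5b = 327.273ms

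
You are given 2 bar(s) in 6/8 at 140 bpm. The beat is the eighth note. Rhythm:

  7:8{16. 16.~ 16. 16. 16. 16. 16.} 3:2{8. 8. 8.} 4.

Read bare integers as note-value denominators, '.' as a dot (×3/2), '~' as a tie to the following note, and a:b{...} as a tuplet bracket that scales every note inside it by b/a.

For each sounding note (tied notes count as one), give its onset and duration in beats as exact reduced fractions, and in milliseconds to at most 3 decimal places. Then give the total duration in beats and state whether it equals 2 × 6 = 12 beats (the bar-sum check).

1) 0.0ms=0b +367.347ms=6/7b
2) 367.347ms=6/7b +734.694ms=12/7b
3) 1102.041ms=18/7b +367.347ms=6/7b
4) 1469.388ms=24/7b +367.347ms=6/7b
5) 1836.735ms=30/7b +367.347ms=6/7b
6) 2204.082ms=36/7b +367.347ms=6/7b
7) 2571.429ms=6b +428.571ms=1b
8) 3000.0ms=7b +428.571ms=1b
9) 3428.571ms=8b +428.571ms=1b
10) 3857.143ms=9b +1285.714ms=3b
Σ=12b of 12 (140bpm 6/8) — PASS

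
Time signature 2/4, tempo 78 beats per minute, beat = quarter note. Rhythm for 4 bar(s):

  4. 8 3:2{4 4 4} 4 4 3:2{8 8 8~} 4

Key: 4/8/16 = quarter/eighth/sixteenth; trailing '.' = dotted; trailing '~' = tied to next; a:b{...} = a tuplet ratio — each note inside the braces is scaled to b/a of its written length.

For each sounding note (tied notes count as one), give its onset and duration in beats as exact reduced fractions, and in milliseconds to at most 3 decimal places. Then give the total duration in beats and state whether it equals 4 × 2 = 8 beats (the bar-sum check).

1) 0.0ms=0b +1153.846ms=3/2b
2) 1153.846ms=3/2b +384.615ms=1/2b
3) 1538.462ms=2b +512.821ms=2/3b
4) 2051.282ms=8/3b +512.821ms=2/3b
5) 2564.103ms=10/3b +512.821ms=2/3b
6) 3076.923ms=4b +769.231ms=1b
7) 3846.154ms=5b +769.231ms=1b
8) 4615.385ms=6b +256.41ms=1/3b
9) 4871.795ms=19/3b +256.41ms=1/3b
10) 5128.205ms=20/3b +1025.641ms=4/3b
Σ=8b of 8 (78bpm 2/4) — PASS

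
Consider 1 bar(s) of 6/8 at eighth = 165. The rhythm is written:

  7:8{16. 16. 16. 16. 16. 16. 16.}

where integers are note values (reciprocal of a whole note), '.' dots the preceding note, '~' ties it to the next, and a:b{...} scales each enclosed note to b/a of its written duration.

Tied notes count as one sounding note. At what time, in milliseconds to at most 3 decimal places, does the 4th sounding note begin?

note 4 onset = 18/7b = 935.065ms

1. 0.0ms @ 0 + 311.688ms (6/7)
2. 311.688ms @ 6/7 + 311.688ms (6/7)
3. 623.377ms @ 12/7 + 311.688ms (6/7)
4. 935.065ms @ 18/7 + 311.688ms (6/7)
5. 1246.753ms @ 24/7 + 311.688ms (6/7)
6. 1558.442ms @ 30/7 + 311.688ms (6/7)
7. 1870.13ms @ 36/7 + 311.688ms (6/7)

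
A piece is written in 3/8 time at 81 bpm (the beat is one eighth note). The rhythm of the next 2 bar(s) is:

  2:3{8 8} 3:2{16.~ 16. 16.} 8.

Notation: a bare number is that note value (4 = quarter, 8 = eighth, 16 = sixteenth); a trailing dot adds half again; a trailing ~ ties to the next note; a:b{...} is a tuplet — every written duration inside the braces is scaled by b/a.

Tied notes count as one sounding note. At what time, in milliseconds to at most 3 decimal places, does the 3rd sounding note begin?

note 3 onset = 3b = 2222.222ms

1. 0.0ms @ 0 + 1111.111ms (3/2)
2. 1111.111ms @ 3/2 + 1111.111ms (3/2)
3. 2222.222ms @ 3 + 740.741ms (1)
4. 2962.963ms @ 4 + 370.37ms (1/2)
5. 3333.333ms @ 9/2 + 1111.111ms (3/2)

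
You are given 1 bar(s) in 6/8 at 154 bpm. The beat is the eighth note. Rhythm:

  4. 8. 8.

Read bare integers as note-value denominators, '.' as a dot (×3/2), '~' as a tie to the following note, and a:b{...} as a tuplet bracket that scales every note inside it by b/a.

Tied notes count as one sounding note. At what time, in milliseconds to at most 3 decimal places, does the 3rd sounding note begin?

1. 0.0ms @ 0 + 1168.831ms (3)
2. 1168.831ms @ 3 + 584.416ms (3/2)
3. 1753.247ms @ 9/2 + 584.416ms (3/2)

note 3 onset = 9/2b = 1753.247ms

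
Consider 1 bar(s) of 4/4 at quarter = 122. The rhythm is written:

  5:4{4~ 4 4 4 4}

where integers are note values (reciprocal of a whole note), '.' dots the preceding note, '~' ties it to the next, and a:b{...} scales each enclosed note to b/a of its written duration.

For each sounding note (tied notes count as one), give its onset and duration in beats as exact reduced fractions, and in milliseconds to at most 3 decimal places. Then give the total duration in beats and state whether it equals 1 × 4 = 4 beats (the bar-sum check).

1) 0.0ms=0b +786.885ms=8/5b
2) 786.885ms=8/5b +393.443ms=4/5b
3) 1180.328ms=12/5b +393.443ms=4/5b
4) 1573.77ms=16/5b +393.443ms=4/5b
Σ=4b of 4 (122bpm 4/4) — PASS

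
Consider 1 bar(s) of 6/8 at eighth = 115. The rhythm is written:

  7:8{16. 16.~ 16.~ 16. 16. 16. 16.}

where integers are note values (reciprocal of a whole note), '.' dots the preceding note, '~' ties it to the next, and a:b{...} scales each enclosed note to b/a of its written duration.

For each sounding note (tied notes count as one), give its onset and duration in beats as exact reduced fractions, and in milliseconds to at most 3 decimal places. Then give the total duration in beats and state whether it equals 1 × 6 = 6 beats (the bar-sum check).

1) 0.0ms=0b +447.205ms=6/7b
2) 447.205ms=6/7b +1341.615ms=18/7b
3) 1788.82ms=24/7b +447.205ms=6/7b
4) 2236.025ms=30/7b +447.205ms=6/7b
5) 2683.23ms=36/7b +447.205ms=6/7b
Σ=6b of 6 (115bpm 6/8) — PASS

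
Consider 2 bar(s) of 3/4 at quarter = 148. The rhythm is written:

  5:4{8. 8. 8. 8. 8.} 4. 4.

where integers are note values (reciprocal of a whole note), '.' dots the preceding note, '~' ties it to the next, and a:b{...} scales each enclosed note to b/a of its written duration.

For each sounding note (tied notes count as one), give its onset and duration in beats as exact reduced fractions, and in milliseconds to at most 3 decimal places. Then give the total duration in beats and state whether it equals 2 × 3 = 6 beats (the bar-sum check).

1) 0.0ms=0b +243.243ms=3/5b
2) 243.243ms=3/5b +243.243ms=3/5b
3) 486.486ms=6/5b +243.243ms=3/5b
4) 729.73ms=9/5b +243.243ms=3/5b
5) 972.973ms=12/5b +243.243ms=3/5b
6) 1216.216ms=3b +608.108ms=3/2b
7) 1824.324ms=9/2b +608.108ms=3/2b
Σ=6b of 6 (148bpm 3/4) — PASS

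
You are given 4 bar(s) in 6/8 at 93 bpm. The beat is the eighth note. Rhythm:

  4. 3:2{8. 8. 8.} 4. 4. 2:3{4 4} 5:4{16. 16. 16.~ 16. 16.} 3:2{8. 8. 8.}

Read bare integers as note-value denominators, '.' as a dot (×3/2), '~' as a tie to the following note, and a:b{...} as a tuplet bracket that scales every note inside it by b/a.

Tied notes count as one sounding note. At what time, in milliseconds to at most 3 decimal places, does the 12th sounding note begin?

note 12 onset = 102/5b = 13161.29ms

1. 0.0ms @ 0 + 1935.484ms (3)
2. 1935.484ms @ 3 + 645.161ms (1)
3. 2580.645ms @ 4 + 645.161ms (1)
4. 3225.806ms @ 5 + 645.161ms (1)
5. 3870.968ms @ 6 + 1935.484ms (3)
6. 5806.452ms @ 9 + 1935.484ms (3)
7. 7741.935ms @ 12 + 1935.484ms (3)
8. 9677.419ms @ 15 + 1935.484ms (3)
9. 11612.903ms @ 18 + 387.097ms (3/5)
10. 12000.0ms @ 93/5 + 387.097ms (3/5)
11. 12387.097ms @ 96/5 + 774.194ms (6/5)
12. 13161.29ms @ 102/5 + 387.097ms (3/5)
13. 13548.387ms @ 21 + 645.161ms (1)
14. 14193.548ms @ 22 + 645.161ms (1)
15. 14838.71ms @ 23 + 645.161ms (1)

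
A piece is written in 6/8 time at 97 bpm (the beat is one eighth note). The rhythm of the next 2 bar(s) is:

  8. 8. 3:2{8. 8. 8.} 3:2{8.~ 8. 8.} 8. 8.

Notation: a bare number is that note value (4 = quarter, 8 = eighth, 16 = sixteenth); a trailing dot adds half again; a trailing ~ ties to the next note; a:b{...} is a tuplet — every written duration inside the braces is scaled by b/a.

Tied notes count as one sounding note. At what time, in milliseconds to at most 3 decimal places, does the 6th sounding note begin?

note 6 onset = 6b = 3711.34ms

1. 0.0ms @ 0 + 927.835ms (3/2)
2. 927.835ms @ 3/2 + 927.835ms (3/2)
3. 1855.67ms @ 3 + 618.557ms (1)
4. 2474.227ms @ 4 + 618.557ms (1)
5. 3092.784ms @ 5 + 618.557ms (1)
6. 3711.34ms @ 6 + 1237.113ms (2)
7. 4948.454ms @ 8 + 618.557ms (1)
8. 5567.01ms @ 9 + 927.835ms (3/2)
9. 6494.845ms @ 21/2 + 927.835ms (3/2)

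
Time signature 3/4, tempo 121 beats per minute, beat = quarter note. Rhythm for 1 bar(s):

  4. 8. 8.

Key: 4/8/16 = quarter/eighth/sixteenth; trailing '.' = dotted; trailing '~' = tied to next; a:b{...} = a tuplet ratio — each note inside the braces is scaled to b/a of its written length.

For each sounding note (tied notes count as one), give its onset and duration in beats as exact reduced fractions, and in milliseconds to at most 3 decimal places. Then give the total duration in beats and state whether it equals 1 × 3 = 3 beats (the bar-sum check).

1) 0.0ms=0b +743.802ms=3/2b
2) 743.802ms=3/2b +371.901ms=3/4b
3) 1115.702ms=9/4b +371.901ms=3/4b
Σ=3b of 3 (121bpm 3/4) — PASS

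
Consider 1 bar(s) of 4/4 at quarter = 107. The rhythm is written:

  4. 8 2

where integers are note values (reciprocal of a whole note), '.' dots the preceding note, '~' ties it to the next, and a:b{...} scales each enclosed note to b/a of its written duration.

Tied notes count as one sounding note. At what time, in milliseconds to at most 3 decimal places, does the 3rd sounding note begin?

1. 0.0ms @ 0 + 841.121ms (3/2)
2. 841.121ms @ 3/2 + 280.374ms (1/2)
3. 1121.495ms @ 2 + 1121.495ms (2)

note 3 onset = 2b = 1121.495ms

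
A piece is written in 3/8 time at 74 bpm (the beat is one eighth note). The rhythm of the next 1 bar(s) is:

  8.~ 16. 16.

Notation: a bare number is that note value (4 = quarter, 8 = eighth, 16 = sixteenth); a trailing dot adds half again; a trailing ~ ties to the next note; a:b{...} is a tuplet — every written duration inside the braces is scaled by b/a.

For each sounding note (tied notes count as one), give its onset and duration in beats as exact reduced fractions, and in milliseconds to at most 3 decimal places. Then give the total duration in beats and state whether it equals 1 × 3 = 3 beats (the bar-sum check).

1) 0.0ms=0b +1824.324ms=9/4b
2) 1824.324ms=9/4b +608.108ms=3/4b
Σ=3b of 3 (74bpm 3/8) — PASS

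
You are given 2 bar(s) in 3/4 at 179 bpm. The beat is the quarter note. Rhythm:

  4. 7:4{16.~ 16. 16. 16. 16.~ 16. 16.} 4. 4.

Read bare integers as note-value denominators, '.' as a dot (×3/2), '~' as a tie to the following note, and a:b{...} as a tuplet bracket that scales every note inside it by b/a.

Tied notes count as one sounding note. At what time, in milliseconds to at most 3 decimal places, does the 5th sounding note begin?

note 5 onset = 33/14b = 790.104ms

1. 0.0ms @ 0 + 502.793ms (3/2)
2. 502.793ms @ 3/2 + 143.655ms (3/7)
3. 646.449ms @ 27/14 + 71.828ms (3/14)
4. 718.276ms @ 15/7 + 71.828ms (3/14)
5. 790.104ms @ 33/14 + 143.655ms (3/7)
6. 933.759ms @ 39/14 + 71.828ms (3/14)
7. 1005.587ms @ 3 + 502.793ms (3/2)
8. 1508.38ms @ 9/2 + 502.793ms (3/2)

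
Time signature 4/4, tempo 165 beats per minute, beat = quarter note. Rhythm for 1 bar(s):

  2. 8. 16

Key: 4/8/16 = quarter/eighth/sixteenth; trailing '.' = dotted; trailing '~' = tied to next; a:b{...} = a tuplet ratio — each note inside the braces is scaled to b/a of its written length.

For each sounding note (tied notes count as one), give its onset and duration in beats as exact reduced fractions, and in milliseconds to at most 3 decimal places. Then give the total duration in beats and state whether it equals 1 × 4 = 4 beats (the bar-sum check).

1) 0.0ms=0b +1090.909ms=3b
2) 1090.909ms=3b +272.727ms=3/4b
3) 1363.636ms=15/4b +90.909ms=1/4b
Σ=4b of 4 (165bpm 4/4) — PASS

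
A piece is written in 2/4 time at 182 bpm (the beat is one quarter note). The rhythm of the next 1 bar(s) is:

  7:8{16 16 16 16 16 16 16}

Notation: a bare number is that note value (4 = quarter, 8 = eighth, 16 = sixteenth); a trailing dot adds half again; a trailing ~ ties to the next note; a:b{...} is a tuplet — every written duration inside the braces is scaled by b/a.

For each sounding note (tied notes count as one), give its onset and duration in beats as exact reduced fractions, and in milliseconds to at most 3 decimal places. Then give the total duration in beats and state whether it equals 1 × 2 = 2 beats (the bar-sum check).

1) 0.0ms=0b +94.192ms=2/7b
2) 94.192ms=2/7b +94.192ms=2/7b
3) 188.383ms=4/7b +94.192ms=2/7b
4) 282.575ms=6/7b +94.192ms=2/7b
5) 376.766ms=8/7b +94.192ms=2/7b
6) 470.958ms=10/7b +94.192ms=2/7b
7) 565.149ms=12/7b +94.192ms=2/7b
Σ=2b of 2 (182bpm 2/4) — PASS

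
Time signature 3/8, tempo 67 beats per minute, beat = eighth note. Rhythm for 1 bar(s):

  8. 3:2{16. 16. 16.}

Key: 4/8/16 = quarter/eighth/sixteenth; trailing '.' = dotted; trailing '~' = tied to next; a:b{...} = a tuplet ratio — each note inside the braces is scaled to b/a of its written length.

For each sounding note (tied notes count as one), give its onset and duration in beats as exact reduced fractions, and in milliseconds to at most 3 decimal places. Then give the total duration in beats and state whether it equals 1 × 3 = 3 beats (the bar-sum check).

1) 0.0ms=0b +1343.284ms=3/2b
2) 1343.284ms=3/2b +447.761ms=1/2b
3) 1791.045ms=2b +447.761ms=1/2b
4) 2238.806ms=5/2b +447.761ms=1/2b
Σ=3b of 3 (67bpm 3/8) — PASS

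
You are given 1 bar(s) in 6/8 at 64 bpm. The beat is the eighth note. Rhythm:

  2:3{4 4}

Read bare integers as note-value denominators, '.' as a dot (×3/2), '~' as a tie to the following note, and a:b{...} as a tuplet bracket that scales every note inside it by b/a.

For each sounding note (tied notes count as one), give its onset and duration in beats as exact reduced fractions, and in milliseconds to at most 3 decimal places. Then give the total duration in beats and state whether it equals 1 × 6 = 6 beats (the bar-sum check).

1) 0.0ms=0b +2812.5ms=3b
2) 2812.5ms=3b +2812.5ms=3b
Σ=6b of 6 (64bpm 6/8) — PASS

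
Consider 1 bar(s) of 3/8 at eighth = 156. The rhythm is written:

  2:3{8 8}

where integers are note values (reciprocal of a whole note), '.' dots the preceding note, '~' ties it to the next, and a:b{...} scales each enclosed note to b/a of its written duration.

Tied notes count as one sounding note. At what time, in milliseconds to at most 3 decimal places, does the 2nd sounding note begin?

1. 0.0ms @ 0 + 576.923ms (3/2)
2. 576.923ms @ 3/2 + 576.923ms (3/2)

note 2 onset = 3/2b = 576.923ms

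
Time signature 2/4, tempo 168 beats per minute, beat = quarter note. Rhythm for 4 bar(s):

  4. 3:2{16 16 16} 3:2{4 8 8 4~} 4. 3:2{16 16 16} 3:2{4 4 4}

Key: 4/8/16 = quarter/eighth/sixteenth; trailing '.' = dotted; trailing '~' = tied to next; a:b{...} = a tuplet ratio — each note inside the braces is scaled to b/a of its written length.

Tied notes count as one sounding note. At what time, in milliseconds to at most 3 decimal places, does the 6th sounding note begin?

1. 0.0ms @ 0 + 535.714ms (3/2)
2. 535.714ms @ 3/2 + 59.524ms (1/6)
3. 595.238ms @ 5/3 + 59.524ms (1/6)
4. 654.762ms @ 11/6 + 59.524ms (1/6)
5. 714.286ms @ 2 + 238.095ms (2/3)
6. 952.381ms @ 8/3 + 119.048ms (1/3)
7. 1071.429ms @ 3 + 119.048ms (1/3)
8. 1190.476ms @ 10/3 + 773.81ms (13/6)
9. 1964.286ms @ 11/2 + 59.524ms (1/6)
10. 2023.81ms @ 17/3 + 59.524ms (1/6)
11. 2083.333ms @ 35/6 + 59.524ms (1/6)
12. 2142.857ms @ 6 + 238.095ms (2/3)
13. 2380.952ms @ 20/3 + 238.095ms (2/3)
14. 2619.048ms @ 22/3 + 238.095ms (2/3)

note 6 onset = 8/3b = 952.381ms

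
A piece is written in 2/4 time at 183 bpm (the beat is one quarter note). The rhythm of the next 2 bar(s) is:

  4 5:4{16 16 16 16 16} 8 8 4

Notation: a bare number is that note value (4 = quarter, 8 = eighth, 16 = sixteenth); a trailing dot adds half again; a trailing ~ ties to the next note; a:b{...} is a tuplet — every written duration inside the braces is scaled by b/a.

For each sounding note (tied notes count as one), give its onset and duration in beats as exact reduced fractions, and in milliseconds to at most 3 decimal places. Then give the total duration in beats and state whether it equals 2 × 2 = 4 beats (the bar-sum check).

1) 0.0ms=0b +327.869ms=1b
2) 327.869ms=1b +65.574ms=1/5b
3) 393.443ms=6/5b +65.574ms=1/5b
4) 459.016ms=7/5b +65.574ms=1/5b
5) 524.59ms=8/5b +65.574ms=1/5b
6) 590.164ms=9/5b +65.574ms=1/5b
7) 655.738ms=2b +163.934ms=1/2b
8) 819.672ms=5/2b +163.934ms=1/2b
9) 983.607ms=3b +327.869ms=1b
Σ=4b of 4 (183bpm 2/4) — PASS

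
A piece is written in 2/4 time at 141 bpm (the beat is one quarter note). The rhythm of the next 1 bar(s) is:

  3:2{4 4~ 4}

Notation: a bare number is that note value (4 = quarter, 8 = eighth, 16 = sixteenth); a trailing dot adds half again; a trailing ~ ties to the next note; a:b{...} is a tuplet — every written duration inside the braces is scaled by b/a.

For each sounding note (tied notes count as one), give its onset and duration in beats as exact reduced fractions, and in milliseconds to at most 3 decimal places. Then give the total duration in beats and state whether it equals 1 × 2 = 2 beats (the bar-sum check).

1) 0.0ms=0b +283.688ms=2/3b
2) 283.688ms=2/3b +567.376ms=4/3b
Σ=2b of 2 (141bpm 2/4) — PASS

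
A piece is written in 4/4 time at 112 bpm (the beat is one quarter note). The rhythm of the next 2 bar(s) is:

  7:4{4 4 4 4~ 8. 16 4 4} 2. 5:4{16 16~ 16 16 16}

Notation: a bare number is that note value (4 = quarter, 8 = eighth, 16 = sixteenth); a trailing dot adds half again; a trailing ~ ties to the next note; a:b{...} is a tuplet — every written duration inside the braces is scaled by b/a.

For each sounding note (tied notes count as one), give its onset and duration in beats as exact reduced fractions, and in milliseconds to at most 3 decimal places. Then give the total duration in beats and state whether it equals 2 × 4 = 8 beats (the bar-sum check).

1) 0.0ms=0b +306.122ms=4/7b
2) 306.122ms=4/7b +306.122ms=4/7b
3) 612.245ms=8/7b +306.122ms=4/7b
4) 918.367ms=12/7b +535.714ms=1b
5) 1454.082ms=19/7b +76.531ms=1/7b
6) 1530.612ms=20/7b +306.122ms=4/7b
7) 1836.735ms=24/7b +306.122ms=4/7b
8) 2142.857ms=4b +1607.143ms=3b
9) 3750.0ms=7b +107.143ms=1/5b
10) 3857.143ms=36/5b +214.286ms=2/5b
11) 4071.429ms=38/5b +107.143ms=1/5b
12) 4178.571ms=39/5b +107.143ms=1/5b
Σ=8b of 8 (112bpm 4/4) — PASS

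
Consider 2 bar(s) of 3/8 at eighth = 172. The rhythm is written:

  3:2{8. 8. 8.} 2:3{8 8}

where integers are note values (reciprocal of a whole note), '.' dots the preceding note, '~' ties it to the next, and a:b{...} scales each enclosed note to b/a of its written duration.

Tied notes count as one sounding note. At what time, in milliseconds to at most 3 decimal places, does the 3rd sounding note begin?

note 3 onset = 2b = 697.674ms

1. 0.0ms @ 0 + 348.837ms (1)
2. 348.837ms @ 1 + 348.837ms (1)
3. 697.674ms @ 2 + 348.837ms (1)
4. 1046.512ms @ 3 + 523.256ms (3/2)
5. 1569.767ms @ 9/2 + 523.256ms (3/2)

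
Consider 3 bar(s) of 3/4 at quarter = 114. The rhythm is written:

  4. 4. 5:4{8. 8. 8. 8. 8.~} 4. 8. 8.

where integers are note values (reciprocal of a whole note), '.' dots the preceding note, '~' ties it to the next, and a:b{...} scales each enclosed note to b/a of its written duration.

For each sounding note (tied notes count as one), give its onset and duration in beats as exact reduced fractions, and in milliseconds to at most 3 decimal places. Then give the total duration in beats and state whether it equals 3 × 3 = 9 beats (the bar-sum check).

1) 0.0ms=0b +789.474ms=3/2b
2) 789.474ms=3/2b +789.474ms=3/2b
3) 1578.947ms=3b +315.789ms=3/5b
4) 1894.737ms=18/5b +315.789ms=3/5b
5) 2210.526ms=21/5b +315.789ms=3/5b
6) 2526.316ms=24/5b +315.789ms=3/5b
7) 2842.105ms=27/5b +1105.263ms=21/10b
8) 3947.368ms=15/2b +394.737ms=3/4b
9) 4342.105ms=33/4b +394.737ms=3/4b
Σ=9b of 9 (114bpm 3/4) — PASS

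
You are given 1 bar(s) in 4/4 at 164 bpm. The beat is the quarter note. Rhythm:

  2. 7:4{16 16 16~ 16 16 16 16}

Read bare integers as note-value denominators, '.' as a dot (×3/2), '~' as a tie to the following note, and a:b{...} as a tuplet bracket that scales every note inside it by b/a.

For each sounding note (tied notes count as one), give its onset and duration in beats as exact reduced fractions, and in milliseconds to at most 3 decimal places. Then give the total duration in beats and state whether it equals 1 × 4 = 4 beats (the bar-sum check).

1) 0.0ms=0b +1097.561ms=3b
2) 1097.561ms=3b +52.265ms=1/7b
3) 1149.826ms=22/7b +52.265ms=1/7b
4) 1202.091ms=23/7b +104.53ms=2/7b
5) 1306.62ms=25/7b +52.265ms=1/7b
6) 1358.885ms=26/7b +52.265ms=1/7b
7) 1411.15ms=27/7b +52.265ms=1/7b
Σ=4b of 4 (164bpm 4/4) — PASS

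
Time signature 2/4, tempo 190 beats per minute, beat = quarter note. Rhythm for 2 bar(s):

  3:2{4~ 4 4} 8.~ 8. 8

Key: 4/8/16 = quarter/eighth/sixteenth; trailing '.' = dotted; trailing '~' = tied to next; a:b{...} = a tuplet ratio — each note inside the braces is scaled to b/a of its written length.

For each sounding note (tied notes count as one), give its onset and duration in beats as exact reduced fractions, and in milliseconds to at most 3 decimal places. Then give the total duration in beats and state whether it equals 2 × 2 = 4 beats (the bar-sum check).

1) 0.0ms=0b +421.053ms=4/3b
2) 421.053ms=4/3b +210.526ms=2/3b
3) 631.579ms=2b +473.684ms=3/2b
4) 1105.263ms=7/2b +157.895ms=1/2b
Σ=4b of 4 (190bpm 2/4) — PASS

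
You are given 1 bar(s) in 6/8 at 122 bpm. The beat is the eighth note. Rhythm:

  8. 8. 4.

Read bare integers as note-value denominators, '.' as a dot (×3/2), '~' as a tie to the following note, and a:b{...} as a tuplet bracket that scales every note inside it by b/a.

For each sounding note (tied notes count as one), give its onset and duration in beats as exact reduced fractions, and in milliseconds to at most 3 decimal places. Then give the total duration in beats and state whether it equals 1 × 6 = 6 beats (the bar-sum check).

1) 0.0ms=0b +737.705ms=3/2b
2) 737.705ms=3/2b +737.705ms=3/2b
3) 1475.41ms=3b +1475.41ms=3b
Σ=6b of 6 (122bpm 6/8) — PASS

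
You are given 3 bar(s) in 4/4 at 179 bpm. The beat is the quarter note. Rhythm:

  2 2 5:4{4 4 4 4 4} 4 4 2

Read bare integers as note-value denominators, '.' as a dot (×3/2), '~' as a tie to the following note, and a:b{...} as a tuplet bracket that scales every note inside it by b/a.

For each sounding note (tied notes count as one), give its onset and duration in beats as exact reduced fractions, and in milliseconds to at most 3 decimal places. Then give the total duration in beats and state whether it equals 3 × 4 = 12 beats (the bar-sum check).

1) 0.0ms=0b +670.391ms=2b
2) 670.391ms=2b +670.391ms=2b
3) 1340.782ms=4b +268.156ms=4/5b
4) 1608.939ms=24/5b +268.156ms=4/5b
5) 1877.095ms=28/5b +268.156ms=4/5b
6) 2145.251ms=32/5b +268.156ms=4/5b
7) 2413.408ms=36/5b +268.156ms=4/5b
8) 2681.564ms=8b +335.196ms=1b
9) 3016.76ms=9b +335.196ms=1b
10) 3351.955ms=10b +670.391ms=2b
Σ=12b of 12 (179bpm 4/4) — PASS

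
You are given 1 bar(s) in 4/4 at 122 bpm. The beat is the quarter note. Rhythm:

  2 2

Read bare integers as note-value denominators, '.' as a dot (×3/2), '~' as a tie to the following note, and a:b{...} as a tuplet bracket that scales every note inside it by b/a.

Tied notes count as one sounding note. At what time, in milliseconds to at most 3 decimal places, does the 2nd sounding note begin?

note 2 onset = 2b = 983.607ms

1. 0.0ms @ 0 + 983.607ms (2)
2. 983.607ms @ 2 + 983.607ms (2)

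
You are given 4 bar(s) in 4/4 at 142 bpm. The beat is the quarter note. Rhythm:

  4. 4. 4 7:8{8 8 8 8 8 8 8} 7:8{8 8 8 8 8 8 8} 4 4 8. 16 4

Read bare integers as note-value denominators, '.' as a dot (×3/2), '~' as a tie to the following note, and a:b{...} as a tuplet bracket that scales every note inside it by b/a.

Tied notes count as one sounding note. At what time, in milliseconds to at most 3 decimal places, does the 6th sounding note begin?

note 6 onset = 36/7b = 2173.038ms

1. 0.0ms @ 0 + 633.803ms (3/2)
2. 633.803ms @ 3/2 + 633.803ms (3/2)
3. 1267.606ms @ 3 + 422.535ms (1)
4. 1690.141ms @ 4 + 241.449ms (4/7)
5. 1931.59ms @ 32/7 + 241.449ms (4/7)
6. 2173.038ms @ 36/7 + 241.449ms (4/7)
7. 2414.487ms @ 40/7 + 241.449ms (4/7)
8. 2655.936ms @ 44/7 + 241.449ms (4/7)
9. 2897.384ms @ 48/7 + 241.449ms (4/7)
10. 3138.833ms @ 52/7 + 241.449ms (4/7)
11. 3380.282ms @ 8 + 241.449ms (4/7)
12. 3621.73ms @ 60/7 + 241.449ms (4/7)
13. 3863.179ms @ 64/7 + 241.449ms (4/7)
14. 4104.628ms @ 68/7 + 241.449ms (4/7)
15. 4346.076ms @ 72/7 + 241.449ms (4/7)
16. 4587.525ms @ 76/7 + 241.449ms (4/7)
17. 4828.974ms @ 80/7 + 241.449ms (4/7)
18. 5070.423ms @ 12 + 422.535ms (1)
19. 5492.958ms @ 13 + 422.535ms (1)
20. 5915.493ms @ 14 + 316.901ms (3/4)
21. 6232.394ms @ 59/4 + 105.634ms (1/4)
22. 6338.028ms @ 15 + 422.535ms (1)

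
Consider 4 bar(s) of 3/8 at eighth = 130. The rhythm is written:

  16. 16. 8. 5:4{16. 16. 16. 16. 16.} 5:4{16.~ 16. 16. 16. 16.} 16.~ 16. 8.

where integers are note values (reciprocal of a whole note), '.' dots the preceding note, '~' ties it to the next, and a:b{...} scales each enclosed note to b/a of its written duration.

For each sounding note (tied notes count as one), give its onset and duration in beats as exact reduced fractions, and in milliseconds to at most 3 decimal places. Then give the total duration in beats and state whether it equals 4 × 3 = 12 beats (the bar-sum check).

1) 0.0ms=0b +346.154ms=3/4b
2) 346.154ms=3/4b +346.154ms=3/4b
3) 692.308ms=3/2b +692.308ms=3/2b
4) 1384.615ms=3b +276.923ms=3/5b
5) 1661.538ms=18/5b +276.923ms=3/5b
6) 1938.462ms=21/5b +276.923ms=3/5b
7) 2215.385ms=24/5b +276.923ms=3/5b
8) 2492.308ms=27/5b +276.923ms=3/5b
9) 2769.231ms=6b +553.846ms=6/5b
10) 3323.077ms=36/5b +276.923ms=3/5b
11) 3600.0ms=39/5b +276.923ms=3/5b
12) 3876.923ms=42/5b +276.923ms=3/5b
13) 4153.846ms=9b +692.308ms=3/2b
14) 4846.154ms=21/2b +692.308ms=3/2b
Σ=12b of 12 (130bpm 3/8) — PASS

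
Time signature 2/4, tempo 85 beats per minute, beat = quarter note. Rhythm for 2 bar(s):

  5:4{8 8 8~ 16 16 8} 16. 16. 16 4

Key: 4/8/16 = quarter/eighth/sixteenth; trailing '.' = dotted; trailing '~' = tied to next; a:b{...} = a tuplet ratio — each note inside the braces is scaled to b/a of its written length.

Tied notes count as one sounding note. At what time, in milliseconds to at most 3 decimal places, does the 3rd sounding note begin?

note 3 onset = 4/5b = 564.706ms

1. 0.0ms @ 0 + 282.353ms (2/5)
2. 282.353ms @ 2/5 + 282.353ms (2/5)
3. 564.706ms @ 4/5 + 423.529ms (3/5)
4. 988.235ms @ 7/5 + 141.176ms (1/5)
5. 1129.412ms @ 8/5 + 282.353ms (2/5)
6. 1411.765ms @ 2 + 264.706ms (3/8)
7. 1676.471ms @ 19/8 + 264.706ms (3/8)
8. 1941.176ms @ 11/4 + 176.471ms (1/4)
9. 2117.647ms @ 3 + 705.882ms (1)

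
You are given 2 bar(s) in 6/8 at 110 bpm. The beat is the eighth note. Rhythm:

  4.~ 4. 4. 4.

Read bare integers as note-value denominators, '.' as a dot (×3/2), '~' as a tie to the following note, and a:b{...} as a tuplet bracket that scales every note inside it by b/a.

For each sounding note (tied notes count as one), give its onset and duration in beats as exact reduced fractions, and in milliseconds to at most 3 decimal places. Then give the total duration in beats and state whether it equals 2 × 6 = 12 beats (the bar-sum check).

1) 0.0ms=0b +3272.727ms=6b
2) 3272.727ms=6b +1636.364ms=3b
3) 4909.091ms=9b +1636.364ms=3b
Σ=12b of 12 (110bpm 6/8) — PASS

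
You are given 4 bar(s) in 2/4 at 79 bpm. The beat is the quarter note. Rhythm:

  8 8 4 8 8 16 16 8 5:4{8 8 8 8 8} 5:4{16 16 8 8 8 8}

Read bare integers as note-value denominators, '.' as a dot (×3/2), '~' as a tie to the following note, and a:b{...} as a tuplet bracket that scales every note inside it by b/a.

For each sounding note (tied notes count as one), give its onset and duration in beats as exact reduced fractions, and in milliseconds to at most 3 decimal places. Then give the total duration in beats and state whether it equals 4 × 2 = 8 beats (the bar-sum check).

1) 0.0ms=0b +379.747ms=1/2b
2) 379.747ms=1/2b +379.747ms=1/2b
3) 759.494ms=1b +759.494ms=1b
4) 1518.987ms=2b +379.747ms=1/2b
5) 1898.734ms=5/2b +379.747ms=1/2b
6) 2278.481ms=3b +189.873ms=1/4b
7) 2468.354ms=13/4b +189.873ms=1/4b
8) 2658.228ms=7/2b +379.747ms=1/2b
9) 3037.975ms=4b +303.797ms=2/5b
10) 3341.772ms=22/5b +303.797ms=2/5b
11) 3645.57ms=24/5b +303.797ms=2/5b
12) 3949.367ms=26/5b +303.797ms=2/5b
13) 4253.165ms=28/5b +303.797ms=2/5b
14) 4556.962ms=6b +151.899ms=1/5b
15) 4708.861ms=31/5b +151.899ms=1/5b
16) 4860.759ms=32/5b +303.797ms=2/5b
17) 5164.557ms=34/5b +303.797ms=2/5b
18) 5468.354ms=36/5b +303.797ms=2/5b
19) 5772.152ms=38/5b +303.797ms=2/5b
Σ=8b of 8 (79bpm 2/4) — PASS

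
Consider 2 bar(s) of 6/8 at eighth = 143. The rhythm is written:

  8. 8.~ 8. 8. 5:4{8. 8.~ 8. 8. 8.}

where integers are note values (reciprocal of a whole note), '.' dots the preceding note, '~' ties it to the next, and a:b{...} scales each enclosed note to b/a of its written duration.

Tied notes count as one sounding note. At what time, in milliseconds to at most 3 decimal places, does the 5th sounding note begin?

note 5 onset = 36/5b = 3020.979ms

1. 0.0ms @ 0 + 629.371ms (3/2)
2. 629.371ms @ 3/2 + 1258.741ms (3)
3. 1888.112ms @ 9/2 + 629.371ms (3/2)
4. 2517.483ms @ 6 + 503.497ms (6/5)
5. 3020.979ms @ 36/5 + 1006.993ms (12/5)
6. 4027.972ms @ 48/5 + 503.497ms (6/5)
7. 4531.469ms @ 54/5 + 503.497ms (6/5)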